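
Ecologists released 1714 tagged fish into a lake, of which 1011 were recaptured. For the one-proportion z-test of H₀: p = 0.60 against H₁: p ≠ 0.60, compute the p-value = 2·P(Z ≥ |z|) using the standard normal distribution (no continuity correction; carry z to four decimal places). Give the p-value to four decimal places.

Sample proportion p̂ = 1011/1714 = 0.58985.
SE₀ = √(0.60·0.40/1714) = 0.011833.
z = (p̂ − p₀)/SE = (1011/1714 − 0.60)/0.011833 ≈ -0.8579.
p-value = 2·P(Z ≥ |z|) with z = -0.8579 → 0.3909.

p-value = 0.3909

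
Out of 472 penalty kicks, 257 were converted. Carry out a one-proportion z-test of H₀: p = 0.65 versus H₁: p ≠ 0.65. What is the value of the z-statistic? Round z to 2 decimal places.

z = -4.81

With x = 257 successes in n = 472, p̂ = 0.54449.
SE₀ = √(0.65·0.35/472) = 0.021954.
Test statistic: z = -0.10551/0.021954 = -4.81.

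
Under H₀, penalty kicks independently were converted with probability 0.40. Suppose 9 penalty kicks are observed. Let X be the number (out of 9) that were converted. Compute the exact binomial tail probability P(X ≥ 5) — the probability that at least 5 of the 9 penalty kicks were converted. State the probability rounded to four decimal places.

X is binomial with n = 9 and p = 0.40.
P(X ≥ 5) = Σ_{j=5}^{9} C(9,j)·0.40^j·0.60^{9−j}.
= 0.167215 + 0.074318 + 0.021234 + 0.003539 + 0.000262 = 0.2666.

P = 0.2666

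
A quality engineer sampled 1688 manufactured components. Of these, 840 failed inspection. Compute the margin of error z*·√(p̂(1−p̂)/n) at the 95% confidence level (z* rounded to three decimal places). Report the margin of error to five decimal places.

Sample proportion p̂ = 840/1688 = 0.49763.
SE = √(p̂(1−p̂)/n) = √(0.249994/1688) = 0.012170.
The 95% critical value is z* = 1.960.
So ME = 0.02385.

ME = 0.02385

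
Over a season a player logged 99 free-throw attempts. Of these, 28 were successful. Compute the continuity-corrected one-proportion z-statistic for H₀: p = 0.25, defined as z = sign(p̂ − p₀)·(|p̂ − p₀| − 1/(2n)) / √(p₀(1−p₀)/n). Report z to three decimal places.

z = 0.638

The sample proportion is 28/99 = 0.28283. p̂ − p₀ = 0.032828.
1/(2n) = 0.005051.
Corrected numerator: |0.032828| − 0.005051 = 0.027777.
SE₀ = √(0.25·0.75/99) = 0.043519.
z = +0.027777/0.043519 = 0.638.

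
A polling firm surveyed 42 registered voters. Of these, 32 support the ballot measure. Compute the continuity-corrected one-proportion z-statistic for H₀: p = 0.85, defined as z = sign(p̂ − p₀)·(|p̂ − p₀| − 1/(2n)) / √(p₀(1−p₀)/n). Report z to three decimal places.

z = -1.383

Sample proportion p̂ = 32/42 = 0.76190. p̂ − p₀ = -0.088095.
Continuity correction 1/(2n) = 1/84 = 0.011905.
Corrected numerator: |-0.088095| − 0.011905 = 0.076190.
SE₀ = √(0.85·0.15/42) = 0.055097.
z = (−)0.076190/0.055097 = -1.383.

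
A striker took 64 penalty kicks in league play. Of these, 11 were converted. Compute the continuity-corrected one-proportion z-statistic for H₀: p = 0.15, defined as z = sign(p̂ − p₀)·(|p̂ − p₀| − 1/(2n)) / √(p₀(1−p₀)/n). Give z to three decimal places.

p̂ = 11/64 = 0.17188. p̂ − p₀ = 0.021875.
Continuity correction 1/(2n) = 1/128 = 0.007812.
Corrected numerator: |0.021875| − 0.007812 = 0.014063.
Null standard error: √(0.15·0.85/64) = √0.001992188 = 0.044634.
z = (+)0.014063/0.044634 = 0.315.

z = 0.315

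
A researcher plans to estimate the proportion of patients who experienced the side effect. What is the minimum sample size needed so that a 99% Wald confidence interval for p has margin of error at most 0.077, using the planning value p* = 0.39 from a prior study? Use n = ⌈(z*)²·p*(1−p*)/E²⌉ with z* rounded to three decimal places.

z* = 2.576 at the 99% level.
p*(1−p*) = 0.39·0.61 = 0.2379.
(z*)²·p*(1−p*)/E² = 6.635776·0.2379/0.005929 = 266.259.
⌈266.259⌉ = 267.

n = 267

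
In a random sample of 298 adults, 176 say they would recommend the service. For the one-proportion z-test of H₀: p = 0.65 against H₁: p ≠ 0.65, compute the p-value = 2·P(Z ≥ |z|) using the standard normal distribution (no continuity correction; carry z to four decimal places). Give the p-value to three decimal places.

Sample proportion p̂ = 176/298 = 0.59060.
Null standard error: √(0.65·0.35/298) = √0.000763423 = 0.027630.
z = (p̂ − p₀)/SE = (176/298 − 0.65)/0.027630 ≈ -2.1497.
From the standard normal, 2·P(Z ≥ |z|) = 0.032.

p-value = 0.032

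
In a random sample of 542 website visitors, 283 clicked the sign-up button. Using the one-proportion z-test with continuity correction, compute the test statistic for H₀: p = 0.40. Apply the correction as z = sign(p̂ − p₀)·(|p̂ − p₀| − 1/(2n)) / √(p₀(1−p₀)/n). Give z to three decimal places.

p̂ = 283/542 = 0.52214. p̂ − p₀ = 0.122140.
Continuity correction 1/(2n) = 1/1084 = 0.000923.
Corrected numerator: |0.122140| − 0.000923 = 0.121217.
Under H₀, SE = √(p₀(1−p₀)/n) = √(0.40·0.60/542) = √0.000442804 = 0.021043.
z = (+)0.121217/0.021043 = 5.760.

z = 5.760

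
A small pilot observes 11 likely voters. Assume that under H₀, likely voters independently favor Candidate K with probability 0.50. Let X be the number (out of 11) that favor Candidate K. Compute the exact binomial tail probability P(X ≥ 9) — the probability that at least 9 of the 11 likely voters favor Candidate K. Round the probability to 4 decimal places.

X is binomial with n = 11 and p = 0.50.
P(X ≥ 9) = C(11,9)·0.50^9·0.50^2 + C(11,10)·0.50^10·0.50^1 + C(11,11)·0.50^11·0.50^0.
= 0.026855 + 0.005371 + 0.000488 = 0.0327.

P = 0.0327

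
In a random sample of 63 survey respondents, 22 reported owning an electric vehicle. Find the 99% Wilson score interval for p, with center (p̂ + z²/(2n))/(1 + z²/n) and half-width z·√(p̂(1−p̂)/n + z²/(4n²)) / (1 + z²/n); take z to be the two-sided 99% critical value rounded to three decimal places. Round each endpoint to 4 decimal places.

(0.2157, 0.5114)

Here p̂ = 22/63 = 0.34921 and z = 2.576 (z² = 6.635776).
Denominator 1 + z²/n = 1 + 6.635776/63 = 1.105330.
Adjusted center: (0.34921 + z²/(2n))/1.105330 = 0.36358.
Radicand: p̂(1−p̂)/n + z²/(4n²) = 0.003607322 + 0.000417975 = 0.004025297.
Half-width = z·√(radicand)/denom = 2.576·0.063445/1.105330 = 0.14786.
So the interval runs from 0.2157 to 0.5114.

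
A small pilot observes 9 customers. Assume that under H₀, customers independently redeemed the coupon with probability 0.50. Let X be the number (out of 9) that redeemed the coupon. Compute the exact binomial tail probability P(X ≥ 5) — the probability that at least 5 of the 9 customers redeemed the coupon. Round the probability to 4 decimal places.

P = 0.5000

X ~ Binomial(n=9, p=0.50).
P(X ≥ 5) = Σ_{j=5}^{9} C(9,j)·0.50^j·0.50^{9−j}.
= 0.246094 + 0.164062 + 0.070312 + 0.017578 + 0.001953 = 0.5000.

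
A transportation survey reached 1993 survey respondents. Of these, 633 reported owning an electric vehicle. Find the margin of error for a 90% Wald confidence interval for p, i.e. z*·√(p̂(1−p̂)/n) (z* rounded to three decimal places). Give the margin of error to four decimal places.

ME = 0.0172

With x = 633 successes in n = 1993, p̂ = 0.31761.
Standard error of p̂: √(0.216734/1993) = √0.000108748 = 0.010428.
The 90% critical value is z* = 1.645.
ME = 1.645·0.010428 = 0.0172.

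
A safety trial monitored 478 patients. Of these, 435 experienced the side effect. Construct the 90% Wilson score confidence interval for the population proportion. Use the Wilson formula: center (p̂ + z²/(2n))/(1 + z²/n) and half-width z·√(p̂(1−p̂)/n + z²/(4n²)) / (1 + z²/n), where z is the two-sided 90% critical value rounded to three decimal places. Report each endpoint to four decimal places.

p̂ = 435/478 = 0.91004; z = 1.645, so z² = 2.706025.
Denominator 1 + z²/n = 1 + 2.706025/478 = 1.005661.
Adjusted center: (0.91004 + z²/(2n))/1.005661 = 0.90773.
Radicand: p̂(1−p̂)/n + z²/(4n²) = 0.000171267 + 0.000002961 = 0.000174228.
Half-width = z·√(radicand)/denom = 1.645·0.013200/1.005661 = 0.02159.
CI: 0.90773 ± 0.02159 = (0.8861, 0.9293).

(0.8861, 0.9293)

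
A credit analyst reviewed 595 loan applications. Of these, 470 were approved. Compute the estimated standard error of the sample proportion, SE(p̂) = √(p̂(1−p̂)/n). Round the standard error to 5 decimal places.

With x = 470 successes in n = 595, p̂ = 0.78992.
p̂(1−p̂) = 0.165946.
Dividing by n and taking the root: √0.000278901 = 0.01670.

SE = 0.01670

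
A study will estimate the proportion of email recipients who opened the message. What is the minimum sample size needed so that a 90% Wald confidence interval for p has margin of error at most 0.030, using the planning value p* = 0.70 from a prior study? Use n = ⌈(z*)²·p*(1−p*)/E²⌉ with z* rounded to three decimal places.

z* = 1.645 at the 90% level.
p*(1−p*) = 0.70·0.30 = 0.2100.
Required n before rounding: 2.706025 × 0.2100 / 0.030² = 631.406.
⌈631.406⌉ = 632.

n = 632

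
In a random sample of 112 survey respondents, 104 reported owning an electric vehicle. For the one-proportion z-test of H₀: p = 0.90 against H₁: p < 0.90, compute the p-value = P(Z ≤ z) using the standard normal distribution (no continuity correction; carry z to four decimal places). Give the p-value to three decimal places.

With x = 104 successes in n = 112, p̂ = 0.92857.
Null standard error: √(0.90·0.10/112) = √0.000803571 = 0.028347.
z = (p̂ − p₀)/SE = (104/112 − 0.90)/0.028347 ≈ 1.0079.
From the standard normal, P(Z ≤ z) = 0.843.

p-value = 0.843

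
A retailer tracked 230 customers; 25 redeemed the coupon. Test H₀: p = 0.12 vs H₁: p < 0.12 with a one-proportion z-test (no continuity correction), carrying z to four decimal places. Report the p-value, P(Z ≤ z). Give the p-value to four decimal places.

p-value = 0.2989

p̂ = 25/230 = 0.10870.
Under H₀, SE = √(p₀(1−p₀)/n) = √(0.12·0.88/230) = √0.000459130 = 0.021427.
z = (p̂ − p₀)/SE = (25/230 − 0.12)/0.021427 ≈ -0.5276.
p-value = P(Z ≤ z) with z = -0.5276 → 0.2989.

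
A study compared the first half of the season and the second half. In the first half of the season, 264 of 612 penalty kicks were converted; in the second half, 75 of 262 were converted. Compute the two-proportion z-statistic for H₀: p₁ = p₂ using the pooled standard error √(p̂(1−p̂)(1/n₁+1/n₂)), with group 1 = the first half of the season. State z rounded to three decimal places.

z = 4.034

Sample proportions: p̂₁ = 264/612 = 0.43137 and p̂₂ = 75/262 = 0.28626.
Pooling: p̂ = 339/874 = 0.38787.
SE = √[p̂(1−p̂)(1/n₁+1/n₂)] = √[0.38787·0.61213·(1/612+1/262)] ≈ 0.035974.
z = (p̂₁ − p̂₂)/SE = (0.43137 − 0.28626)/0.035974 = 0.14511/0.035974 = 4.034.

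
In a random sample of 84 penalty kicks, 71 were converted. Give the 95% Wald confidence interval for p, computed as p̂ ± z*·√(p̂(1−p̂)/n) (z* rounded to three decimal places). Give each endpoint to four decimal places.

p̂ = 71/84 = 0.84524.
SE = √(p̂(1−p̂)/n) = √(0.130811/84) = 0.039462.
z* = 1.960 at the 95% level.
Margin = 1.960·0.039462 = 0.07735.
CI: 0.84524 ± 0.07735 = (0.7679, 0.9226).

(0.7679, 0.9226)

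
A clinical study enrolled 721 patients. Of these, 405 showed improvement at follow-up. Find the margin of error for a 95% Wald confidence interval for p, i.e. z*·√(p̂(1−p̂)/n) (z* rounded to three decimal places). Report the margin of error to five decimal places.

ME = 0.03622

Sample proportion p̂ = 405/721 = 0.56172.
SE(p̂) = √(0.56172·0.43828/721) = 0.018479.
For 95% confidence, z* = 1.960.
Margin of error = z*·SE = 1.960 × 0.018479 = 0.03622.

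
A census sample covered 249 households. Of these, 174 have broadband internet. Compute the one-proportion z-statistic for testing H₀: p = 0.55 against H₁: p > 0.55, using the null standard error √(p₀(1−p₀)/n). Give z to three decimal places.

The sample proportion is 174/249 = 0.69880.
Under H₀, SE = √(p₀(1−p₀)/n) = √(0.55·0.45/249) = √0.000993976 = 0.031527.
Test statistic: z = 0.14880/0.031527 = 4.720.

z = 4.720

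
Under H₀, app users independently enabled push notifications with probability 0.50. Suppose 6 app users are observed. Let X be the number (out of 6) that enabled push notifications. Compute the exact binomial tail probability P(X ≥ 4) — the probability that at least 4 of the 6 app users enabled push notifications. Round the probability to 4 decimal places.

X is binomial with n = 6 and p = 0.50.
P(X ≥ 4) = C(6,4)·0.50^4·0.50^2 + C(6,5)·0.50^5·0.50^1 + C(6,6)·0.50^6·0.50^0.
= 0.234375 + 0.093750 + 0.015625 = 0.3438.

P = 0.3438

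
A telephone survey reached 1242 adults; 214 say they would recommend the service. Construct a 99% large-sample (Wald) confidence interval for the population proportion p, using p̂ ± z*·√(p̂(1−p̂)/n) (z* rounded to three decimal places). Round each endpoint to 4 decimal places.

(0.1447, 0.1999)

Sample proportion p̂ = 214/1242 = 0.17230.
Standard error of p̂: √(0.142615/1242) = √0.000114826 = 0.010716.
z* = 2.576 at the 99% level.
Margin = 2.576·0.010716 = 0.02760.
CI: 0.17230 ± 0.02760 = (0.1447, 0.1999).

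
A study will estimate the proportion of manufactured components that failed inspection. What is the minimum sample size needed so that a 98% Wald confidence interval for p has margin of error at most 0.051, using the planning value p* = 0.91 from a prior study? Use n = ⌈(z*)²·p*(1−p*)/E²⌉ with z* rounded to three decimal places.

The 98% critical value is z* = 2.326.
p*(1−p*) = 0.91·0.09 = 0.0819.
(z*)²·p*(1−p*)/E² = 5.410276·0.0819/0.002601 = 170.358.
⌈170.358⌉ = 171.

n = 171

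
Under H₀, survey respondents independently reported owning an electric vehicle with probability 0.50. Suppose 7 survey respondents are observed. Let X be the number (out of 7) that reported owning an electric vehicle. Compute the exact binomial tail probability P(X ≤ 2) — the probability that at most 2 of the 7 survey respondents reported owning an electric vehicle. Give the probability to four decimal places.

P = 0.2266

X ~ Binomial(n=7, p=0.50).
P(X ≤ 2) = C(7,0)·0.50^0·0.50^7 + C(7,1)·0.50^1·0.50^6 + C(7,2)·0.50^2·0.50^5.
= 0.007812 + 0.054688 + 0.164062 = 0.2266.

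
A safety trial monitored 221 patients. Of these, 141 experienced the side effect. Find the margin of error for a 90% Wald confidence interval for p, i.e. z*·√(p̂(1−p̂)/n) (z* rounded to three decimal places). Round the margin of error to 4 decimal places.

ME = 0.0532

p̂ = 141/221 = 0.63801.
SE(p̂) = √(0.63801·0.36199/221) = 0.032327.
z* = 1.645 at the 90% level.
Margin of error = z*·SE = 1.645 × 0.032327 = 0.0532.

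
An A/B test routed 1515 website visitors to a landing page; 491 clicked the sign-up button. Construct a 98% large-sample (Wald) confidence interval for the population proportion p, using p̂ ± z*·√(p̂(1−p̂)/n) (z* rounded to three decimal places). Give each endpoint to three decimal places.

(0.296, 0.352)

p̂ = 491/1515 = 0.32409.
SE = √(p̂(1−p̂)/n) = √(0.219057/1515) = 0.012025.
For 98% confidence, z* = 2.326.
Margin of error: 2.326 × 0.012025 = 0.02797.
Interval: 0.32409 ± 0.02797 → (0.296, 0.352).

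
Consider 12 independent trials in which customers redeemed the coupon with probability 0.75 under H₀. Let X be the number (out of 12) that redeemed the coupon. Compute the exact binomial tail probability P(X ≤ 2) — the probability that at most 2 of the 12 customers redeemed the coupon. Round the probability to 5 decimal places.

P = 0.00004

X is binomial with n = 12 and p = 0.75.
P(X ≤ 2) = C(12,0)·0.75^0·0.25^12 + C(12,1)·0.75^1·0.25^11 + C(12,2)·0.75^2·0.25^10.
= 0.000000 + 0.000002 + 0.000035 = 0.00004.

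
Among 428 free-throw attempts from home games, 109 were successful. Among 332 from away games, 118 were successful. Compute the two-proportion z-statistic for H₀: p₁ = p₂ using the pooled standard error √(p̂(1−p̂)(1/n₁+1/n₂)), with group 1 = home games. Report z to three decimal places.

z = -3.010

p̂₁ = 109/428 = 0.25467, p̂₂ = 118/332 = 0.35542.
Pooled p̂ = (109+118)/(428+332) = 227/760 = 0.29868.
Pooled SE = √[0.2094720·0.00534850] ≈ 0.033472.
z = (p̂₁ − p̂₂)/SE = (0.25467 − 0.35542)/0.033472 = -0.10075/0.033472 = -3.010.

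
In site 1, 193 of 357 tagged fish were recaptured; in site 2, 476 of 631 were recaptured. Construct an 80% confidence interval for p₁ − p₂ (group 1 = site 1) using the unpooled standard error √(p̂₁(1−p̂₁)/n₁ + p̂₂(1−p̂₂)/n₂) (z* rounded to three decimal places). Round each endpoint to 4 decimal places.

p̂₁ = 193/357 = 0.54062, p̂₂ = 476/631 = 0.75436; p̂₁ − p̂₂ = -0.21374.
Unpooled SE = √(p̂₁(1−p̂₁)/n₁ + p̂₂(1−p̂₂)/n₂) = √(0.000695659 + 0.000293664) = 0.031454.
The 80% critical value is z* = 1.282. Margin = 1.282·0.031454 = 0.04032.
Interval: -0.21374 ± 0.04032 → (-0.2541, -0.1734).

(-0.2541, -0.1734)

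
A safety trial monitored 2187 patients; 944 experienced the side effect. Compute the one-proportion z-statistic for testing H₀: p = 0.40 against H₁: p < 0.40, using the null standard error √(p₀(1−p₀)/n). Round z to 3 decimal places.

With x = 944 successes in n = 2187, p̂ = 0.43164.
SE₀ = √(0.40·0.60/2187) = 0.010476.
Test statistic: z = 0.03164/0.010476 = 3.020.

z = 3.020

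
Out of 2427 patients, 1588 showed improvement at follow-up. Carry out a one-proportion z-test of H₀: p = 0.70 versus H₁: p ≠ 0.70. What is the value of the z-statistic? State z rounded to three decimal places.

p̂ = 1588/2427 = 0.65431.
Under H₀, SE = √(p₀(1−p₀)/n) = √(0.70·0.30/2427) = √0.000086527 = 0.009302.
Test statistic: z = -0.04569/0.009302 = -4.912.

z = -4.912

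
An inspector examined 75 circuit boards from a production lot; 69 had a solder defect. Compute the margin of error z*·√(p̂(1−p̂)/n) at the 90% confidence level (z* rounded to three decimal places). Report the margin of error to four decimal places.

ME = 0.0515

Sample proportion p̂ = 69/75 = 0.92000.
SE(p̂) = √(0.92000·0.08000/75) = 0.031326.
The 90% critical value is z* = 1.645.
Margin of error = z*·SE = 1.645 × 0.031326 = 0.0515.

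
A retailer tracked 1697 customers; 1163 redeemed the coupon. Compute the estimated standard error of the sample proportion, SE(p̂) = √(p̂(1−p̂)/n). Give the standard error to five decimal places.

SE = 0.01127

With x = 1163 successes in n = 1697, p̂ = 0.68533.
p̂(1−p̂) = 0.68533·0.31467 = 0.215653.
Dividing by n and taking the root: √0.000127079 = 0.01127.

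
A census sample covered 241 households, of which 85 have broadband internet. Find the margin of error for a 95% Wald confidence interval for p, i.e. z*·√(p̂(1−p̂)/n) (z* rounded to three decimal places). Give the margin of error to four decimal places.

Sample proportion p̂ = 85/241 = 0.35270.
SE(p̂) = √(0.35270·0.64730/241) = 0.030778.
z* = 1.960 at the 95% level.
Margin of error = z*·SE = 1.960 × 0.030778 = 0.0603.

ME = 0.0603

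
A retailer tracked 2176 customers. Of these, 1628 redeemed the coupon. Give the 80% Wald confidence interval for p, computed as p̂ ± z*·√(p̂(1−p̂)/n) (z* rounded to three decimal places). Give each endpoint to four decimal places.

(0.7362, 0.7601)

The sample proportion is 1628/2176 = 0.74816.
Standard error of p̂: √(0.188416/2176) = √0.000086588 = 0.009305.
z* = 1.282 at the 80% level.
Margin = 1.282·0.009305 = 0.01193.
Interval: 0.74816 ± 0.01193 → (0.7362, 0.7601).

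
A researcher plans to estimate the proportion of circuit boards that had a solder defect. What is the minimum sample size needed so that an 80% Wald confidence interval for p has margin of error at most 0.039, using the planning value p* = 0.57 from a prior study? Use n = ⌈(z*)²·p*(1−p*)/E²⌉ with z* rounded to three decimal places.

n = 265

For 80% confidence, z* = 1.282.
p*(1−p*) = 0.2451.
Required n before rounding: 1.643524 × 0.2451 / 0.039² = 264.844.
⌈264.844⌉ = 265.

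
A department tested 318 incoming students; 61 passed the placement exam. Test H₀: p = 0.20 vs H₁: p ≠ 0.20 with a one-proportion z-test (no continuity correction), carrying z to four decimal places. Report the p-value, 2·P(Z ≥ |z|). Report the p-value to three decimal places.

With x = 61 successes in n = 318, p̂ = 0.19182.
Null standard error: √(0.20·0.80/318) = √0.000503145 = 0.022431.
Test statistic (full precision, shown to 4 dp): z = (61/318 − 0.20)/SE₀ ≈ -0.3645.
From the standard normal, 2·P(Z ≥ |z|) = 0.715.

p-value = 0.715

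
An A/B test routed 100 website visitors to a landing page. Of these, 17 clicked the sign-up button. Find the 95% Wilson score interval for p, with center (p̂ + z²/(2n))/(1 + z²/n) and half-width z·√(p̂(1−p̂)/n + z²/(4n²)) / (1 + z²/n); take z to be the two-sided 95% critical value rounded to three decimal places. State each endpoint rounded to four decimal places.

(0.1089, 0.2555)

Here p̂ = 17/100 = 0.17000 and z = 1.960 (z² = 3.841600).
1 + z²/n = 1.038416.
Center = (0.17000 + 0.019208)/1.038416 = 0.18221.
Radicand: p̂(1−p̂)/n + z²/(4n²) = 0.001411000 + 0.000096040 = 0.001507040.
Half-width = z·√(radicand)/denom = 1.960·0.038821/1.038416 = 0.07327.
So the interval runs from 0.1089 to 0.2555.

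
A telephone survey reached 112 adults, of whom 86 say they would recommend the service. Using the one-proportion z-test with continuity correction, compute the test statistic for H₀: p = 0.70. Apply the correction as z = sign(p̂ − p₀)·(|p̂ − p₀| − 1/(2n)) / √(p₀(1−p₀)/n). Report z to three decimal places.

Sample proportion p̂ = 86/112 = 0.76786. p̂ − p₀ = 0.067857.
Continuity correction 1/(2n) = 1/224 = 0.004464.
Corrected numerator: |0.067857| − 0.004464 = 0.063393.
Under H₀, SE = √(p₀(1−p₀)/n) = √(0.70·0.30/112) = √0.001875000 = 0.043301.
z = +0.063393/0.043301 = 1.464.

z = 1.464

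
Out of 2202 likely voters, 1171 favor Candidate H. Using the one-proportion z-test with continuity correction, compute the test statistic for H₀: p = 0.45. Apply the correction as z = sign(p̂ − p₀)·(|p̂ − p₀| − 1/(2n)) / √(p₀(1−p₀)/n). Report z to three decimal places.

With x = 1171 successes in n = 2202, p̂ = 0.53179. p̂ − p₀ = 0.081789.
1/(2n) = 0.000227.
Corrected numerator: |0.081789| − 0.000227 = 0.081562.
Under H₀, SE = √(p₀(1−p₀)/n) = √(0.45·0.55/2202) = √0.000112398 = 0.010602.
z = (+)0.081562/0.010602 = 7.693.

z = 7.693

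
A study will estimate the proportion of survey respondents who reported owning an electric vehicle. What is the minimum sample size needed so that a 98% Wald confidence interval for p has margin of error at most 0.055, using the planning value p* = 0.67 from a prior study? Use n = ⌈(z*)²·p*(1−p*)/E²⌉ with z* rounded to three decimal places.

n = 396

For 98% confidence, z* = 2.326.
p*(1−p*) = 0.2211.
(z*)²·p*(1−p*)/E² = 5.410276·0.2211/0.003025 = 395.442.
⌈395.442⌉ = 396.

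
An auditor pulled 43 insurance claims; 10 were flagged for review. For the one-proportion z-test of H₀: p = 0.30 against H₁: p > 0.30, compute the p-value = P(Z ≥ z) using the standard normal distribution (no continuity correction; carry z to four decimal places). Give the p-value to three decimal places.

With x = 10 successes in n = 43, p̂ = 0.23256.
Null standard error: √(0.30·0.70/43) = √0.004883721 = 0.069884.
Test statistic (full precision, shown to 4 dp): z = (10/43 − 0.30)/SE₀ ≈ -0.9651.
p-value = P(Z ≥ z) with z = -0.9651 → 0.833.

p-value = 0.833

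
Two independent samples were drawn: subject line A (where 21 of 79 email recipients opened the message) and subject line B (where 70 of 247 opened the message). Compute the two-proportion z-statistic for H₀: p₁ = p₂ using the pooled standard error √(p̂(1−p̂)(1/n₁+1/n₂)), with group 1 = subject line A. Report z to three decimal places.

z = -0.303

p̂₁ = 21/79 = 0.26582, p̂₂ = 70/247 = 0.28340.
Pooling: p̂ = 91/326 = 0.27914.
Pooled SE = √[0.2012213·0.01670681] ≈ 0.057981.
z = (p̂₁ − p̂₂)/SE = (0.26582 − 0.28340)/0.057981 = -0.01758/0.057981 = -0.303.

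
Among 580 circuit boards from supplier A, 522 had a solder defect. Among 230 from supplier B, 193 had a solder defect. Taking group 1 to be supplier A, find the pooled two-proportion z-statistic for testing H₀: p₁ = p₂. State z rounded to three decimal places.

z = 2.428

p̂₁ = 522/580 = 0.90000, p̂₂ = 193/230 = 0.83913.
Pooled p̂ = (522+193)/(580+230) = 715/810 = 0.88272.
Pooled SE = √[0.1035284·0.00607196] ≈ 0.025072.
z = 0.06087/0.025072 = 2.428.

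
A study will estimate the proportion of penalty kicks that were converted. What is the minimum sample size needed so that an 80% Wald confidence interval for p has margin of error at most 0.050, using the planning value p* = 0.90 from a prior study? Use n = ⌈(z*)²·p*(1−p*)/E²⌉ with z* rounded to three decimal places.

z* = 1.282 at the 80% level.
p*(1−p*) = 0.90·0.10 = 0.0900.
(z*)²·p*(1−p*)/E² = 1.643524·0.0900/0.002500 = 59.167.
⌈59.167⌉ = 60.

n = 60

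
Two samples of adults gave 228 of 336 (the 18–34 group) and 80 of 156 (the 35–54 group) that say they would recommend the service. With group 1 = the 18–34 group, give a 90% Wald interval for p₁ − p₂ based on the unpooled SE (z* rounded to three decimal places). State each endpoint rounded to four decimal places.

(0.0877, 0.2438)

p̂₁ = 228/336 = 0.67857, p̂₂ = 80/156 = 0.51282; p̂₁ − p̂₂ = 0.16575.
Unpooled SE = √(p̂₁(1−p̂₁)/n₁ + p̂₂(1−p̂₂)/n₂) = √(0.000649144 + 0.001601510) = 0.047441.
For 90% confidence, z* = 1.645. Margin of error = 0.07804.
CI: 0.16575 ± 0.07804 = (0.0877, 0.2438).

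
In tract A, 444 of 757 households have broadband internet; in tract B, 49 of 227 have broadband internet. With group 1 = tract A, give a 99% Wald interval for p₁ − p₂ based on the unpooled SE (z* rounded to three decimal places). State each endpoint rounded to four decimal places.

(0.2866, 0.4548)

p̂₁ = 444/757 = 0.58653, p̂₂ = 49/227 = 0.21586; p̂₁ − p̂₂ = 0.37067.
Unpooled SE = √(p̂₁(1−p̂₁)/n₁ + p̂₂(1−p̂₂)/n₂) = √(0.000320361 + 0.000745656) = 0.032650.
For 99% confidence, z* = 2.576. Margin = 2.576·0.032650 = 0.08411.
So the interval runs from 0.2866 to 0.4548.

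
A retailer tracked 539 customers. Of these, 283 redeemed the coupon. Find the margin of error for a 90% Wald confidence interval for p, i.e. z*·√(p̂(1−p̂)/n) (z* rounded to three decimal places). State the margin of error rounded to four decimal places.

Sample proportion p̂ = 283/539 = 0.52505.
SE = √(p̂(1−p̂)/n) = √(0.249373/539) = 0.021509.
z* = 1.645 at the 90% level.
ME = 1.645·0.021509 = 0.0354.

ME = 0.0354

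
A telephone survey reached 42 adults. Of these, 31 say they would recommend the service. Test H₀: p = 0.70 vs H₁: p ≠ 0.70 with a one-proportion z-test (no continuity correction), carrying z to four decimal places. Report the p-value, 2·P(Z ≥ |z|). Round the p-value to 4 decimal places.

The sample proportion is 31/42 = 0.73810.
Under H₀, SE = √(p₀(1−p₀)/n) = √(0.70·0.30/42) = √0.005000000 = 0.070711.
Test statistic (full precision, shown to 4 dp): z = (31/42 − 0.70)/SE₀ ≈ 0.5387.
p-value = 2·P(Z ≥ |z|) with z = 0.5387 → 0.5901.

p-value = 0.5901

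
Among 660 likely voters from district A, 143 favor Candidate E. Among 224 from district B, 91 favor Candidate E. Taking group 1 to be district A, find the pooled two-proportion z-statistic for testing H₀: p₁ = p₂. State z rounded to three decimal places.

Sample proportions: p̂₁ = 143/660 = 0.21667 and p̂₂ = 91/224 = 0.40625.
Pooling: p̂ = 234/884 = 0.26471.
SE = √[p̂(1−p̂)(1/n₁+1/n₂)] = √[0.26471·0.73529·(1/660+1/224)] ≈ 0.034115.
z = -0.18958/0.034115 = -5.557.

z = -5.557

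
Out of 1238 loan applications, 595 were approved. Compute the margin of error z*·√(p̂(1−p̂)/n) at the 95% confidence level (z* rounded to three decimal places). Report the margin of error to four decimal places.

ME = 0.0278

With x = 595 successes in n = 1238, p̂ = 0.48061.
SE(p̂) = √(0.48061·0.51939/1238) = 0.014200.
For 95% confidence, z* = 1.960.
So ME = 0.0278.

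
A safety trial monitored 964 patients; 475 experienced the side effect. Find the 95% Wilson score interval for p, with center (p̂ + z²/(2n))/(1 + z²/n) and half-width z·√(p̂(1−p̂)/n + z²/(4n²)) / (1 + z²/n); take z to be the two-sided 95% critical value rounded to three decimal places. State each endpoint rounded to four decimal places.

p̂ = 475/964 = 0.49274; z = 1.960, so z² = 3.841600.
1 + z²/n = 1.003985.
Center = (0.49274 + 0.001993)/1.003985 = 0.49277.
Radicand: p̂(1−p̂)/n + z²/(4n²) = 0.000259281 + 0.000001033 = 0.000260314.
Half-width = z·√(radicand)/denom = 1.960·0.016134/1.003985 = 0.03150.
CI: 0.49277 ± 0.03150 = (0.4613, 0.5243).

(0.4613, 0.5243)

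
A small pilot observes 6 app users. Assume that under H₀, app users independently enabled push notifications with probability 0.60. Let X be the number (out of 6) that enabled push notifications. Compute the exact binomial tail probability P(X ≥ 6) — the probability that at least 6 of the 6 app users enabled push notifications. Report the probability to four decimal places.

X ~ Binomial(n=6, p=0.60).
P(X ≥ 6) = C(6,6)·0.60^6·0.40^0.
= 0.046656 = 0.0467.

P = 0.0467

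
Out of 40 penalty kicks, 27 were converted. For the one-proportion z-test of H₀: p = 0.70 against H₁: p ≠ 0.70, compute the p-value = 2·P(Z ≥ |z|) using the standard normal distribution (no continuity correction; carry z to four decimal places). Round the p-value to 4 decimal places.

p-value = 0.7301

p̂ = 27/40 = 0.67500.
Under H₀, SE = √(p₀(1−p₀)/n) = √(0.70·0.30/40) = √0.005250000 = 0.072457.
Test statistic (full precision, shown to 4 dp): z = (27/40 − 0.70)/SE₀ ≈ -0.3450.
p-value = 2·P(Z ≥ |z|) with z = -0.3450 → 0.7301.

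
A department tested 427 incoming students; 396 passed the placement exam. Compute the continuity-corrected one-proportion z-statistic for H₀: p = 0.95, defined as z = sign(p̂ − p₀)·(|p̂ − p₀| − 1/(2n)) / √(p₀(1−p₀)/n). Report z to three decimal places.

p̂ = 396/427 = 0.92740. p̂ − p₀ = -0.022600.
Continuity correction 1/(2n) = 1/854 = 0.001171.
Corrected numerator: |-0.022600| − 0.001171 = 0.021429.
Null standard error: √(0.95·0.05/427) = √0.000111241 = 0.010547.
z = −0.021429/0.010547 = -2.032.

z = -2.032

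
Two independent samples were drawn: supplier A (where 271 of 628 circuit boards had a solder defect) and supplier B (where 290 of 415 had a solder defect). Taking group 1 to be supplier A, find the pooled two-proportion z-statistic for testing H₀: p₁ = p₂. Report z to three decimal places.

z = -8.474

Sample proportions: p̂₁ = 271/628 = 0.43153 and p̂₂ = 290/415 = 0.69880.
Pooling: p̂ = 561/1043 = 0.53787.
SE = √[p̂(1−p̂)(1/n₁+1/n₂)] = √[0.53787·0.46213·(1/628+1/415)] ≈ 0.031540.
z = (p̂₁ − p̂₂)/SE = (0.43153 − 0.69880)/0.031540 = -0.26727/0.031540 = -8.474.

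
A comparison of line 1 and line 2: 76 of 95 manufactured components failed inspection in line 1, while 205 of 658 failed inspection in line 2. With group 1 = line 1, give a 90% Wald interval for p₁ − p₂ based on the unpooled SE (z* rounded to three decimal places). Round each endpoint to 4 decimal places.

p̂₁ = 76/95 = 0.80000, p̂₂ = 205/658 = 0.31155; p̂₁ − p̂₂ = 0.48845.
Unpooled SE = √(p̂₁(1−p̂₁)/n₁ + p̂₂(1−p̂₂)/n₂) = √(0.001684211 + 0.000325968) = 0.044835.
z* = 1.645 at the 90% level. Margin = 1.645·0.044835 = 0.07375.
Interval: 0.48845 ± 0.07375 → (0.4147, 0.5622).

(0.4147, 0.5622)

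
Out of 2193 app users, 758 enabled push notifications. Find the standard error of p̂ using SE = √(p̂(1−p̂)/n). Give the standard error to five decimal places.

SE = 0.01016

The sample proportion is 758/2193 = 0.34565.
p̂(1−p̂) = 0.226176.
SE = √(0.226176/2193) = 0.01016.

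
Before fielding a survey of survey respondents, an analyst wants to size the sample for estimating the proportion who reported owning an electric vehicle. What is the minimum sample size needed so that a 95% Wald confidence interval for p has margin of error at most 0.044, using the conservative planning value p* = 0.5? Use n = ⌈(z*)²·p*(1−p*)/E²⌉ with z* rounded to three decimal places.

z* = 1.960 at the 95% level.
p*(1−p*) = 0.50·0.50 = 0.2500.
Required n before rounding: 3.841600 × 0.2500 / 0.044² = 496.074.
⌈496.074⌉ = 497.

n = 497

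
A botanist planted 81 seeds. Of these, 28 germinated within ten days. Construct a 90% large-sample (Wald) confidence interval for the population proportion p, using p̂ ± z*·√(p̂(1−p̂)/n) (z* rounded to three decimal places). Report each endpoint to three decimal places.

The sample proportion is 28/81 = 0.34568.
Standard error of p̂: √(0.226185/81) = √0.002792408 = 0.052843.
The 90% critical value is z* = 1.645.
Margin = 1.645·0.052843 = 0.08693.
CI: 0.34568 ± 0.08693 = (0.259, 0.433).

(0.259, 0.433)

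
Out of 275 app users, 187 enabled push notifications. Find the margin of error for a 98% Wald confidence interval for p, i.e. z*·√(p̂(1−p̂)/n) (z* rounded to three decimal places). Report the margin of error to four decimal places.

With x = 187 successes in n = 275, p̂ = 0.68000.
SE(p̂) = √(0.68000·0.32000/275) = 0.028130.
z* = 2.326 at the 98% level.
So ME = 0.0654.

ME = 0.0654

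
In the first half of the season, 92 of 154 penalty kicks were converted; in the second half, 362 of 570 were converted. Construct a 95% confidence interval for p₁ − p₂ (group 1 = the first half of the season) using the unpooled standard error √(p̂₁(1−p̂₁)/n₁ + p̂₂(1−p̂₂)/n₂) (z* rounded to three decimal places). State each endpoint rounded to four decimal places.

p̂₁ = 0.59740, p̂₂ = 0.63509, so the observed difference is -0.03769.
SE = √(0.001561771 + 0.000406581) = √0.001968352 = 0.044366.
For 95% confidence, z* = 1.960. Margin of error = 0.08696.
CI: -0.03769 ± 0.08696 = (-0.1246, 0.0493).

(-0.1246, 0.0493)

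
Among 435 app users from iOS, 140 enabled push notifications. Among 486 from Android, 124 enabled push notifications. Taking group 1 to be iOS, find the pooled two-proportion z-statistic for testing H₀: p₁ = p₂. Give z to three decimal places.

p̂₁ = 140/435 = 0.32184, p̂₂ = 124/486 = 0.25514.
Pooling: p̂ = 264/921 = 0.28664.
SE = √[p̂(1−p̂)(1/n₁+1/n₂)] = √[0.28664·0.71336·(1/435+1/486)] ≈ 0.029846.
z = 0.06670/0.029846 = 2.235.

z = 2.235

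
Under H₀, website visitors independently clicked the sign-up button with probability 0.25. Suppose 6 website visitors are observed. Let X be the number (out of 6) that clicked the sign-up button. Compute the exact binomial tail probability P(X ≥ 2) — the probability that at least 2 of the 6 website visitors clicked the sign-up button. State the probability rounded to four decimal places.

P = 0.4661

X is binomial with n = 6 and p = 0.25.
P(X ≥ 2) = Σ_{j=2}^{6} C(6,j)·0.25^j·0.75^{6−j}.
= 0.296631 + 0.131836 + 0.032959 + 0.004395 + 0.000244 = 0.4661.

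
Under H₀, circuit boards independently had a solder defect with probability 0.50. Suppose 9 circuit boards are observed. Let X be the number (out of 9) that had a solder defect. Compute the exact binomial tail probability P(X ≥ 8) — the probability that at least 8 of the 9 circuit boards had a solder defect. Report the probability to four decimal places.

P = 0.0195

X is binomial with n = 9 and p = 0.50.
P(X ≥ 8) = C(9,8)·0.50^8·0.50^1 + C(9,9)·0.50^9·0.50^0.
= 0.017578 + 0.001953 = 0.0195.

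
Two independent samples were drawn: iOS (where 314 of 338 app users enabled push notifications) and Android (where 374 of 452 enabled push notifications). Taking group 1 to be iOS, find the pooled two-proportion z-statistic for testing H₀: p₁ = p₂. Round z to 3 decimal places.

z = 4.212

p̂₁ = 314/338 = 0.92899, p̂₂ = 374/452 = 0.82743.
Pooled p̂ = (314+374)/(338+452) = 688/790 = 0.87089.
SE = √[p̂(1−p̂)(1/n₁+1/n₂)] = √[0.87089·0.12911·(1/338+1/452)] ≈ 0.024113.
z = 0.10156/0.024113 = 4.212.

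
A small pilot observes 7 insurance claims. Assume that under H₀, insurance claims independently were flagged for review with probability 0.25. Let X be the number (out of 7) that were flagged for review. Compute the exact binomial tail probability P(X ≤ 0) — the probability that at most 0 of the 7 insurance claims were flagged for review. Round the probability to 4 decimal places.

P = 0.1335

X is binomial with n = 7 and p = 0.25.
P(X ≤ 0) = C(7,0)·0.25^0·0.75^7.
= 0.133484 = 0.1335.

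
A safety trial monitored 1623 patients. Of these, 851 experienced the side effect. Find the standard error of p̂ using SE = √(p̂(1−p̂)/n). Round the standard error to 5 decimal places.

p̂ = 851/1623 = 0.52434.
p̂(1−p̂) = 0.52434·0.47566 = 0.249408.
Dividing by n and taking the root: √0.000153671 = 0.01240.

SE = 0.01240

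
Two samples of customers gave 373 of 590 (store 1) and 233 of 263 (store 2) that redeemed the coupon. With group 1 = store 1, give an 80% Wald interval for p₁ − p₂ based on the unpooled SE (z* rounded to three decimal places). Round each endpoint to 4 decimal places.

p̂₁ = 373/590 = 0.63220, p̂₂ = 233/263 = 0.88593; p̂₁ − p̂₂ = -0.25373.
Unpooled SE = √(p̂₁(1−p̂₁)/n₁ + p̂₂(1−p̂₂)/n₂) = √(0.000394106 + 0.000384247) = 0.027899.
For 80% confidence, z* = 1.282. Margin of error = 0.03577.
CI: -0.25373 ± 0.03577 = (-0.2895, -0.2180).

(-0.2895, -0.2180)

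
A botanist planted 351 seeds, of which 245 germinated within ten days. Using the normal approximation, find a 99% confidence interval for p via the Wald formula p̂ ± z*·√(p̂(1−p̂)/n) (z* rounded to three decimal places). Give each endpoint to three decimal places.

(0.635, 0.761)

p̂ = 245/351 = 0.69801.
SE(p̂) = √(0.69801·0.30199/351) = 0.024506.
z* = 2.576 at the 99% level.
Margin of error: 2.576 × 0.024506 = 0.06313.
So the interval runs from 0.635 to 0.761.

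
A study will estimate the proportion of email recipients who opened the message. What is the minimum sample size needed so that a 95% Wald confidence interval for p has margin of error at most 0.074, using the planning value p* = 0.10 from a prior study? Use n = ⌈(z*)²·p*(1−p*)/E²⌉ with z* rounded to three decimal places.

n = 64

z* = 1.960 at the 95% level.
p*(1−p*) = 0.10·0.90 = 0.0900.
Required n before rounding: 3.841600 × 0.0900 / 0.074² = 63.138.
Rounding up, n = 64.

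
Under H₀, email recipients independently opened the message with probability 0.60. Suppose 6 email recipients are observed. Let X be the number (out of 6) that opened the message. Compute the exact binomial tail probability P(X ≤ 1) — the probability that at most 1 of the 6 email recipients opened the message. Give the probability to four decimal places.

P = 0.0410

X is binomial with n = 6 and p = 0.60.
P(X ≤ 1) = C(6,0)·0.60^0·0.40^6 + C(6,1)·0.60^1·0.40^5.
= 0.004096 + 0.036864 = 0.0410.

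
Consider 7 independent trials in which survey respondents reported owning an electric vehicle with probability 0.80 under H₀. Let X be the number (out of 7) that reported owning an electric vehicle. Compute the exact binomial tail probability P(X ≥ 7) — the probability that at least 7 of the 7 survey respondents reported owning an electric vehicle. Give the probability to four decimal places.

X ~ Binomial(n=7, p=0.80).
P(X ≥ 7) = C(7,7)·0.80^7·0.20^0.
= 0.209715 = 0.2097.

P = 0.2097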